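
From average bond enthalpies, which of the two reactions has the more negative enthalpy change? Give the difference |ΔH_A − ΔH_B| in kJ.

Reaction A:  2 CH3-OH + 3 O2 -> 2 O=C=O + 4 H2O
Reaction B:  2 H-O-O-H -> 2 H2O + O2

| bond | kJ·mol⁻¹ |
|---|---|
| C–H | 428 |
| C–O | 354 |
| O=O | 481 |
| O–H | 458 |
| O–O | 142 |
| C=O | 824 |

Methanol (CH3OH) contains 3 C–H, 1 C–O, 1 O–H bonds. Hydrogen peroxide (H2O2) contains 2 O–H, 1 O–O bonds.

Reaction A:
  Bonds broken (reactants):
    C–H: 6 × 428 = 2568
    C–O: 2 × 354 = 708
    O–H: 2 × 458 = 916
    O=O: 3 × 481 = 1443
    Σ(broken) = 5635 kJ
  Bonds formed (products):
    C=O: 4 × 824 = 3296
    O–H: 8 × 458 = 3664
    Σ(formed) = 6960 kJ
  ΔH_A = 5635 − 6960 = −1325 kJ
Reaction B:
  Bonds broken (reactants):
    O–H: 4 × 458 = 1832
    O–O: 2 × 142 = 284
    Σ(broken) = 2116 kJ
  Bonds formed (products):
    O–H: 4 × 458 = 1832
    O=O: 1 × 481 = 481
    Σ(formed) = 2313 kJ
  ΔH_B = 2116 − 2313 = −197 kJ
ΔH_A − ΔH_B = −1128 kJ, so reaction A has the more negative ΔH; |ΔH_A − ΔH_B| = 1128 kJ.

Reaction A, by 1128 kJ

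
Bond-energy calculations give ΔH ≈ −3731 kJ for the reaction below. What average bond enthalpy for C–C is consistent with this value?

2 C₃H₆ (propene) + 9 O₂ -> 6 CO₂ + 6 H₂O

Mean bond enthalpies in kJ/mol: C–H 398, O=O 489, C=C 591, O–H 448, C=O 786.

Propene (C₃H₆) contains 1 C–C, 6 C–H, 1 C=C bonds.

Let D be the C–C bond energy.
Σ(broken) = 2×D + 12×398 + 2×591 + 9×489 = 10359 + 2D
Σ(formed) = 12×786 + 12×448 = 14808
ΔH = Σ(broken) − Σ(formed) = (10359 + 2D) − (14808) = −4449 + 2D
Setting this equal to −3731 kJ gives 2D = 718, so D = 359 kJ/mol.

D(C–C) ≈ 359 kJ/mol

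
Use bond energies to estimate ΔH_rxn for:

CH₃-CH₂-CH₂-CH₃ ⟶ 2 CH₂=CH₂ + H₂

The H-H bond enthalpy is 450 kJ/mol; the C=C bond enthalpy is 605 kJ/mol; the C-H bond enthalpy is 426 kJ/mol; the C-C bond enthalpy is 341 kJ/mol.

ΔH ≈ +215 kJ

Bonds broken (reactants):
  C-C: 3 × 341 = 1023
  C-H: 10 × 426 = 4260
  Σ(broken) = 5283 kJ
Bonds formed (products):
  C-H: 8 × 426 = 3408
  C=C: 2 × 605 = 1210
  H-H: 1 × 450 = 450
  Σ(formed) = 5068 kJ
ΔH = Σ(broken) − Σ(formed) = 5283 − 5068 = +215 kJ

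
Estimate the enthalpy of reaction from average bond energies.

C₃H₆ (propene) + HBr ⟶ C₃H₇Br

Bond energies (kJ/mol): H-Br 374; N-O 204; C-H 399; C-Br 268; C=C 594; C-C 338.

Bonds broken (reactants):
  C-C: 1 × 338 = 338
  C-H: 6 × 399 = 2394
  C=C: 1 × 594 = 594
  H-Br: 1 × 374 = 374
  Σ(broken) = 3700 kJ
Bonds formed (products):
  C-Br: 1 × 268 = 268
  C-C: 2 × 338 = 676
  C-H: 7 × 399 = 2793
  Σ(formed) = 3737 kJ
ΔH = Σ(broken) − Σ(formed) = 3700 − 3737 = −37 kJ

ΔH ≈ −37 kJ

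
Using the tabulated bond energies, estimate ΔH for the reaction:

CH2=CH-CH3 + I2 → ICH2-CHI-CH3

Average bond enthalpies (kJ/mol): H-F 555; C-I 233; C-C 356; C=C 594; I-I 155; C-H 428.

Bonds broken (reactants):
  C-C: 1 × 356 = 356
  C-H: 6 × 428 = 2568
  C=C: 1 × 594 = 594
  I-I: 1 × 155 = 155
  Σ(broken) = 3673 kJ
Bonds formed (products):
  C-C: 2 × 356 = 712
  C-H: 6 × 428 = 2568
  C-I: 2 × 233 = 466
  Σ(formed) = 3746 kJ
ΔH = Σ(broken) − Σ(formed) = 3673 − 3746 = −73 kJ

ΔH ≈ −73 kJ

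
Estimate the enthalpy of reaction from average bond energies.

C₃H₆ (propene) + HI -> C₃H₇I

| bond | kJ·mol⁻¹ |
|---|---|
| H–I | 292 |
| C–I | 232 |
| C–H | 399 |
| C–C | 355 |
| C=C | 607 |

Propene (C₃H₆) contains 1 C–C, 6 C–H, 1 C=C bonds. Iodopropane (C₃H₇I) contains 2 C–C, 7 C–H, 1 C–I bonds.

Bonds broken (reactants):
  C–C: 1 × 355 = 355
  C–H: 6 × 399 = 2394
  C=C: 1 × 607 = 607
  H–I: 1 × 292 = 292
  Σ(broken) = 3648 kJ
Bonds formed (products):
  C–C: 2 × 355 = 710
  C–H: 7 × 399 = 2793
  C–I: 1 × 232 = 232
  Σ(formed) = 3735 kJ
ΔH = Σ(broken) − Σ(formed) = 3648 − 3735 = −87 kJ

ΔH ≈ −87 kJ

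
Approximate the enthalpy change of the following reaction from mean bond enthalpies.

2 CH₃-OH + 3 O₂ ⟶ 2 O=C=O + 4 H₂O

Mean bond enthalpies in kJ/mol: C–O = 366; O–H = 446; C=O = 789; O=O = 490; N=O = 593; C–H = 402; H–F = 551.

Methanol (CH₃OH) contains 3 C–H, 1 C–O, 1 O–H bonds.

Bonds broken (reactants):
  C–H: 6 × 402 = 2412
  C–O: 2 × 366 = 732
  O–H: 2 × 446 = 892
  O=O: 3 × 490 = 1470
  Σ(broken) = 5506 kJ
Bonds formed (products):
  C=O: 4 × 789 = 3156
  O–H: 8 × 446 = 3568
  Σ(formed) = 6724 kJ
ΔH = Σ(broken) − Σ(formed) = 5506 − 6724 = −1218 kJ

ΔH ≈ −1218 kJ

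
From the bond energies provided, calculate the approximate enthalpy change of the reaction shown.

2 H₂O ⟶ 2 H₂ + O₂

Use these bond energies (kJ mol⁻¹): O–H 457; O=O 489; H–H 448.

ΔH ≈ +443 kJ

Bonds broken (reactants):
  O–H: 4 × 457 = 1828
  Σ(broken) = 1828 kJ
Bonds formed (products):
  H–H: 2 × 448 = 896
  O=O: 1 × 489 = 489
  Σ(formed) = 1385 kJ
ΔH = Σ(broken) − Σ(formed) = 1828 − 1385 = +443 kJ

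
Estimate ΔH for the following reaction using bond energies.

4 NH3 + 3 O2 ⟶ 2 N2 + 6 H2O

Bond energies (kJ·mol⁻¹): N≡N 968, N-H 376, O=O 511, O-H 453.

Bonds broken (reactants):
  N-H: 12 × 376 = 4512
  O=O: 3 × 511 = 1533
  Σ(broken) = 6045 kJ
Bonds formed (products):
  N≡N: 2 × 968 = 1936
  O-H: 12 × 453 = 5436
  Σ(formed) = 7372 kJ
ΔH = Σ(broken) − Σ(formed) = 6045 − 7372 = −1327 kJ

ΔH ≈ −1327 kJ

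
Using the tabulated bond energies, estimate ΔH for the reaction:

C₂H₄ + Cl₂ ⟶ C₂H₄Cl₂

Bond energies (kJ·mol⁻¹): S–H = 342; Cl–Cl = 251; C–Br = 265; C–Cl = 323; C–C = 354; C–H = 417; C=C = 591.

ΔH ≈ −158 kJ

Bonds broken (reactants):
  C–H: 4 × 417 = 1668
  C=C: 1 × 591 = 591
  Cl–Cl: 1 × 251 = 251
  Σ(broken) = 2510 kJ
Bonds formed (products):
  C–C: 1 × 354 = 354
  C–Cl: 2 × 323 = 646
  C–H: 4 × 417 = 1668
  Σ(formed) = 2668 kJ
ΔH = Σ(broken) − Σ(formed) = 2510 − 2668 = −158 kJ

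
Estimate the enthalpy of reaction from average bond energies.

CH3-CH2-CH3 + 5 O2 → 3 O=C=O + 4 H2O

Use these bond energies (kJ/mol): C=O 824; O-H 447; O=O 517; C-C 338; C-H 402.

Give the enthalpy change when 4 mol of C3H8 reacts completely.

ΔH = −8172 kJ

Bonds broken (reactants):
  C-C: 2 × 338 = 676
  C-H: 8 × 402 = 3216
  O=O: 5 × 517 = 2585
  Σ(broken) = 6477 kJ
Bonds formed (products):
  C=O: 6 × 824 = 4944
  O-H: 8 × 447 = 3576
  Σ(formed) = 8520 kJ
ΔH = Σ(broken) − Σ(formed) = 6477 − 8520 = −2043 kJ
For 4× the reaction as written: 4 × (−2043) = −8172 kJ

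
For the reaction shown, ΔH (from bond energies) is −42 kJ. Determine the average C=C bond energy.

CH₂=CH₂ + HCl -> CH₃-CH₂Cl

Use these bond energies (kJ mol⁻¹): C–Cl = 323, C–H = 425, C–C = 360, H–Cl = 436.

Let D be the C=C bond energy.
Σ(broken) = 4×425 + 1×D + 1×436 = 2136 + D
Σ(formed) = 1×360 + 1×323 + 5×425 = 2808
ΔH = Σ(broken) − Σ(formed) = (2136 + D) − (2808) = −672 + D
Setting this equal to −42 kJ gives D = 630 kJ/mol.

D(C=C) ≈ 630 kJ/mol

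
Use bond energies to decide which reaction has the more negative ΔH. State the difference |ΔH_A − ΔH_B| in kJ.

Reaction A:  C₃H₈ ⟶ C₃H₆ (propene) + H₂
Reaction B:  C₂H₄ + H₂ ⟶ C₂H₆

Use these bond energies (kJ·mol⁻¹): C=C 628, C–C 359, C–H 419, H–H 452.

Reaction B, by 234 kJ

Reaction A:
  Bonds broken (reactants):
    C–C: 2 × 359 = 718
    C–H: 8 × 419 = 3352
    Σ(broken) = 4070 kJ
  Bonds formed (products):
    C–C: 1 × 359 = 359
    C–H: 6 × 419 = 2514
    C=C: 1 × 628 = 628
    H–H: 1 × 452 = 452
    Σ(formed) = 3953 kJ
  ΔH_A = 4070 − 3953 = +117 kJ
Reaction B:
  Bonds broken (reactants):
    C–H: 4 × 419 = 1676
    C=C: 1 × 628 = 628
    H–H: 1 × 452 = 452
    Σ(broken) = 2756 kJ
  Bonds formed (products):
    C–C: 1 × 359 = 359
    C–H: 6 × 419 = 2514
    Σ(formed) = 2873 kJ
  ΔH_B = 2756 − 2873 = −117 kJ
ΔH_A − ΔH_B = +234 kJ, so reaction B has the more negative ΔH; |ΔH_A − ΔH_B| = 234 kJ.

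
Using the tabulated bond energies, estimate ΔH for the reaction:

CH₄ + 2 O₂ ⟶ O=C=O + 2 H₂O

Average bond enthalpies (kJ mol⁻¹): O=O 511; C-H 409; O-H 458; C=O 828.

Bonds broken (reactants):
  C-H: 4 × 409 = 1636
  O=O: 2 × 511 = 1022
  Σ(broken) = 2658 kJ
Bonds formed (products):
  C=O: 2 × 828 = 1656
  O-H: 4 × 458 = 1832
  Σ(formed) = 3488 kJ
ΔH = Σ(broken) − Σ(formed) = 2658 − 3488 = −830 kJ

ΔH ≈ −830 kJ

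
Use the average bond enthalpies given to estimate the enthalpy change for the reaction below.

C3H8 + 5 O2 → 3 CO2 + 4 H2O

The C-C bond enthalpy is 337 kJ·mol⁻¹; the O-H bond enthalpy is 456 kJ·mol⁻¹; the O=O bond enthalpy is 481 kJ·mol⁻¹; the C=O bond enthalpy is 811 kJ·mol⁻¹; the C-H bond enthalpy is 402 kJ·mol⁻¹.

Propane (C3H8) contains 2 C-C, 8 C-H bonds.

ΔH ≈ −2219 kJ

Bonds broken (reactants):
  C-C: 2 × 337 = 674
  C-H: 8 × 402 = 3216
  O=O: 5 × 481 = 2405
  Σ(broken) = 6295 kJ
Bonds formed (products):
  C=O: 6 × 811 = 4866
  O-H: 8 × 456 = 3648
  Σ(formed) = 8514 kJ
ΔH = Σ(broken) − Σ(formed) = 6295 − 8514 = −2219 kJ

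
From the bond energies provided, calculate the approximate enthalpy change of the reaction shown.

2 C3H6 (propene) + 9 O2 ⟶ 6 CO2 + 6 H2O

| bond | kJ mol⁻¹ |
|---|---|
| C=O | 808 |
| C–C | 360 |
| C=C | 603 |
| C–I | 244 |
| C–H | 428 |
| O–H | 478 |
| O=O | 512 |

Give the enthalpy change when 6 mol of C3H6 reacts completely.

Bonds broken (reactants):
  C–C: 2 × 360 = 720
  C–H: 12 × 428 = 5136
  C=C: 2 × 603 = 1206
  O=O: 9 × 512 = 4608
  Σ(broken) = 11670 kJ
Bonds formed (products):
  C=O: 12 × 808 = 9696
  O–H: 12 × 478 = 5736
  Σ(formed) = 15432 kJ
ΔH = Σ(broken) − Σ(formed) = 11670 − 15432 = −3762 kJ
For 3× the reaction as written: 3 × (−3762) = −11286 kJ

ΔH = −11286 kJ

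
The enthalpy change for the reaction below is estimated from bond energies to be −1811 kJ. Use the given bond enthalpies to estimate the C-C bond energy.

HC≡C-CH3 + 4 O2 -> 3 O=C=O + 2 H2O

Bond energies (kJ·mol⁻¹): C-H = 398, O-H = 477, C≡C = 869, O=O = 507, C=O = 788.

Let D be the C-C bond energy.
Σ(broken) = 1×869 + 1×D + 4×398 + 4×507 = 4489 + D
Σ(formed) = 6×788 + 4×477 = 6636
ΔH = Σ(broken) − Σ(formed) = (4489 + D) − (6636) = −2147 + D
Setting this equal to −1811 kJ gives D = 336 kJ/mol.

D(C-C) ≈ 336 kJ/mol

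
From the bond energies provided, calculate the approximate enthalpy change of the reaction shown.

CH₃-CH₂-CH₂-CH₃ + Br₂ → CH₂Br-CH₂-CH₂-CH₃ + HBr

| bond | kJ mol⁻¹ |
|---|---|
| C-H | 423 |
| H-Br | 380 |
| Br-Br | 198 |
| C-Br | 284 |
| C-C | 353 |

Bonds broken (reactants):
  Br-Br: 1 × 198 = 198
  C-C: 3 × 353 = 1059
  C-H: 10 × 423 = 4230
  Σ(broken) = 5487 kJ
Bonds formed (products):
  C-Br: 1 × 284 = 284
  C-C: 3 × 353 = 1059
  C-H: 9 × 423 = 3807
  H-Br: 1 × 380 = 380
  Σ(formed) = 5530 kJ
ΔH = Σ(broken) − Σ(formed) = 5487 − 5530 = −43 kJ

ΔH ≈ −43 kJ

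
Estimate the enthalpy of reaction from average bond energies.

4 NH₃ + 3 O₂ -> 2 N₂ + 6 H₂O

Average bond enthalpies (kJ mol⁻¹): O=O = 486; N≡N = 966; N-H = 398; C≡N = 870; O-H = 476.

Bonds broken (reactants):
  N-H: 12 × 398 = 4776
  O=O: 3 × 486 = 1458
  Σ(broken) = 6234 kJ
Bonds formed (products):
  N≡N: 2 × 966 = 1932
  O-H: 12 × 476 = 5712
  Σ(formed) = 7644 kJ
ΔH = Σ(broken) − Σ(formed) = 6234 − 7644 = −1410 kJ

ΔH ≈ −1410 kJ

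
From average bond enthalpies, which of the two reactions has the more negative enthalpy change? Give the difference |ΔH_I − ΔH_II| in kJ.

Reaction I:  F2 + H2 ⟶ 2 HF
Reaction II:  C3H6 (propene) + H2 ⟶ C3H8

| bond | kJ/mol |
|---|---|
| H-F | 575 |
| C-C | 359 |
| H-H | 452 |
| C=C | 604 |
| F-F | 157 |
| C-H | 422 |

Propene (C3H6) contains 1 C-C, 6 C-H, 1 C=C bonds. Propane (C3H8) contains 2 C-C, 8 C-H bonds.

Reaction I:
  Bonds broken (reactants):
    F-F: 1 × 157 = 157
    H-H: 1 × 452 = 452
    Σ(broken) = 609 kJ
  Bonds formed (products):
    H-F: 2 × 575 = 1150
    Σ(formed) = 1150 kJ
  ΔH_I = 609 − 1150 = −541 kJ
Reaction II:
  Bonds broken (reactants):
    C-C: 1 × 359 = 359
    C-H: 6 × 422 = 2532
    C=C: 1 × 604 = 604
    H-H: 1 × 452 = 452
    Σ(broken) = 3947 kJ
  Bonds formed (products):
    C-C: 2 × 359 = 718
    C-H: 8 × 422 = 3376
    Σ(formed) = 4094 kJ
  ΔH_II = 3947 − 4094 = −147 kJ
ΔH_I − ΔH_II = −394 kJ, so reaction I has the more negative ΔH; |ΔH_I − ΔH_II| = 394 kJ.

Reaction I, by 394 kJ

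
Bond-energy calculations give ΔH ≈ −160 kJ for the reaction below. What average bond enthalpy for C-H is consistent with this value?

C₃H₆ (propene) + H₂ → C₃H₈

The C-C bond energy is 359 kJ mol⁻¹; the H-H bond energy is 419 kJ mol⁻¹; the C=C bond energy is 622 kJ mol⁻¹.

D(C-H) ≈ 421 kJ/mol

Let D be the C-H bond energy.
Σ(broken) = 1×359 + 6×D + 1×622 + 1×419 = 1400 + 6D
Σ(formed) = 2×359 + 8×D = 718 + 8D
ΔH = Σ(broken) − Σ(formed) = (1400 + 6D) − (718 + 8D) = +682 − 2D
Setting this equal to −160 kJ gives 2D = 842, so D = 421 kJ/mol.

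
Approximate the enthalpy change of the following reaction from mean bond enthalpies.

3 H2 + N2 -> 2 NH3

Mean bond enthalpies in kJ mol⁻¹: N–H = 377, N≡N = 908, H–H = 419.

ΔH ≈ −97 kJ

Bonds broken (reactants):
  H–H: 3 × 419 = 1257
  N≡N: 1 × 908 = 908
  Σ(broken) = 2165 kJ
Bonds formed (products):
  N–H: 6 × 377 = 2262
  Σ(formed) = 2262 kJ
ΔH = Σ(broken) − Σ(formed) = 2165 − 2262 = −97 kJ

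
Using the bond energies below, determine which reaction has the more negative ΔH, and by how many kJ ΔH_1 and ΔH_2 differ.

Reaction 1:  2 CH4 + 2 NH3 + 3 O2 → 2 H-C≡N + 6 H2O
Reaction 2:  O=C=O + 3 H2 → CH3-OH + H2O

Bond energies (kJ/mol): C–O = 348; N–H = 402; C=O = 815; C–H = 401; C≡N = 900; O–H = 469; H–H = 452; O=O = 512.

Reaction 1, by 1102 kJ

Reaction 1:
  Bonds broken (reactants):
    C–H: 8 × 401 = 3208
    N–H: 6 × 402 = 2412
    O=O: 3 × 512 = 1536
    Σ(broken) = 7156 kJ
  Bonds formed (products):
    C≡N: 2 × 900 = 1800
    C–H: 2 × 401 = 802
    O–H: 12 × 469 = 5628
    Σ(formed) = 8230 kJ
  ΔH_1 = 7156 − 8230 = −1074 kJ
Reaction 2:
  Bonds broken (reactants):
    C=O: 2 × 815 = 1630
    H–H: 3 × 452 = 1356
    Σ(broken) = 2986 kJ
  Bonds formed (products):
    C–H: 3 × 401 = 1203
    C–O: 1 × 348 = 348
    O–H: 3 × 469 = 1407
    Σ(formed) = 2958 kJ
  ΔH_2 = 2986 − 2958 = +28 kJ
ΔH_1 − ΔH_2 = −1102 kJ, so reaction 1 has the more negative ΔH; |ΔH_1 − ΔH_2| = 1102 kJ.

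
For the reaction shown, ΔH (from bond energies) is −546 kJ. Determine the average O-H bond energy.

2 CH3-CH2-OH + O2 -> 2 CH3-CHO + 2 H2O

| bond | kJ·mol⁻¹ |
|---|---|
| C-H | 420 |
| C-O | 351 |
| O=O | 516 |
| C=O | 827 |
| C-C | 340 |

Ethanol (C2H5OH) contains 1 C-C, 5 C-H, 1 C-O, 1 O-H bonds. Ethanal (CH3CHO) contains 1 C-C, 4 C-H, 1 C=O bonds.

D(O-H) ≈ 475 kJ/mol

Let D be the O-H bond energy.
Σ(broken) = 2×340 + 10×420 + 2×351 + 2×D + 1×516 = 6098 + 2D
Σ(formed) = 2×340 + 8×420 + 2×827 + 4×D = 5694 + 4D
ΔH = Σ(broken) − Σ(formed) = (6098 + 2D) − (5694 + 4D) = +404 − 2D
Setting this equal to −546 kJ gives 2D = 950, so D = 475 kJ/mol.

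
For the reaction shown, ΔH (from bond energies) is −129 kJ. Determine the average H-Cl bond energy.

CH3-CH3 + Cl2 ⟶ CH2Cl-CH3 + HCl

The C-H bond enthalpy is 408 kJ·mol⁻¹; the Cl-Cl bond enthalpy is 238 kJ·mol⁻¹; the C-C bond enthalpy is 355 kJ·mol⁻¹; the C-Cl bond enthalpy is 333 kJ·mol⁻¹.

D(H-Cl) ≈ 442 kJ/mol

Let D be the H-Cl bond energy.
Σ(broken) = 1×355 + 6×408 + 1×238 = 3041
Σ(formed) = 1×355 + 1×333 + 5×408 + 1×D = 2728 + D
ΔH = Σ(broken) − Σ(formed) = (3041) − (2728 + D) = +313 − D
Setting this equal to −129 kJ gives D = 442 kJ/mol.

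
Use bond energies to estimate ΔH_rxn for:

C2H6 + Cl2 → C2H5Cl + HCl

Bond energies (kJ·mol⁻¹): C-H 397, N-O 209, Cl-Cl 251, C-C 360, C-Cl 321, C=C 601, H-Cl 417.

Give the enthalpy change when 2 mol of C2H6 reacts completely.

Bonds broken (reactants):
  C-C: 1 × 360 = 360
  C-H: 6 × 397 = 2382
  Cl-Cl: 1 × 251 = 251
  Σ(broken) = 2993 kJ
Bonds formed (products):
  C-C: 1 × 360 = 360
  C-Cl: 1 × 321 = 321
  C-H: 5 × 397 = 1985
  H-Cl: 1 × 417 = 417
  Σ(formed) = 3083 kJ
ΔH = Σ(broken) − Σ(formed) = 2993 − 3083 = −90 kJ
For 2× the reaction as written: 2 × (−90) = −180 kJ

ΔH = −180 kJ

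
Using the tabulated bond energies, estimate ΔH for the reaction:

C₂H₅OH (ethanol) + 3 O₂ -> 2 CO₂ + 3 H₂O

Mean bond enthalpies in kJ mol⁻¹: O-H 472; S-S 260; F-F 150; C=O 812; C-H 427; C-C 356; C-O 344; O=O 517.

ΔH ≈ −1222 kJ

Bonds broken (reactants):
  C-C: 1 × 356 = 356
  C-H: 5 × 427 = 2135
  C-O: 1 × 344 = 344
  O-H: 1 × 472 = 472
  O=O: 3 × 517 = 1551
  Σ(broken) = 4858 kJ
Bonds formed (products):
  C=O: 4 × 812 = 3248
  O-H: 6 × 472 = 2832
  Σ(formed) = 6080 kJ
ΔH = Σ(broken) − Σ(formed) = 4858 − 6080 = −1222 kJ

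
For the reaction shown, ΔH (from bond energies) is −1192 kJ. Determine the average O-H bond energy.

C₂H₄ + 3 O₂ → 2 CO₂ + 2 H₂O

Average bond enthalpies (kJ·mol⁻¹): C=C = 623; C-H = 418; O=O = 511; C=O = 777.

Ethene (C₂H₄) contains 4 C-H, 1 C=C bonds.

Let D be the O-H bond energy.
Σ(broken) = 4×418 + 1×623 + 3×511 = 3828
Σ(formed) = 4×777 + 4×D = 3108 + 4D
ΔH = Σ(broken) − Σ(formed) = (3828) − (3108 + 4D) = +720 − 4D
Setting this equal to −1192 kJ gives 4D = 1912, so D = 478 kJ/mol.

D(O-H) ≈ 478 kJ/mol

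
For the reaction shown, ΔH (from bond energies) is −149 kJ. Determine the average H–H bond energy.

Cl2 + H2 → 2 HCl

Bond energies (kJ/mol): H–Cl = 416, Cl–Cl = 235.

Let D be the H–H bond energy.
Σ(broken) = 1×235 + 1×D = 235 + D
Σ(formed) = 2×416 = 832
ΔH = Σ(broken) − Σ(formed) = (235 + D) − (832) = −597 + D
Setting this equal to −149 kJ gives D = 448 kJ/mol.

D(H–H) ≈ 448 kJ/mol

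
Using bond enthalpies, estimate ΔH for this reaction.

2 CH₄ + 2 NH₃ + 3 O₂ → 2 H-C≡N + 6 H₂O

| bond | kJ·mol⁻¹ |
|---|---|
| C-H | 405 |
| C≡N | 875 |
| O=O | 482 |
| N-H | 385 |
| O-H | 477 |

Bonds broken (reactants):
  C-H: 8 × 405 = 3240
  N-H: 6 × 385 = 2310
  O=O: 3 × 482 = 1446
  Σ(broken) = 6996 kJ
Bonds formed (products):
  C≡N: 2 × 875 = 1750
  C-H: 2 × 405 = 810
  O-H: 12 × 477 = 5724
  Σ(formed) = 8284 kJ
ΔH = Σ(broken) − Σ(formed) = 6996 − 8284 = −1288 kJ

ΔH ≈ −1288 kJ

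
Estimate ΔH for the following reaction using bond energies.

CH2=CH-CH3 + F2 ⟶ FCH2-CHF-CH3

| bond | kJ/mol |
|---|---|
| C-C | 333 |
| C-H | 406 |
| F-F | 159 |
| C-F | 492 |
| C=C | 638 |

ΔH ≈ −520 kJ

Bonds broken (reactants):
  C-C: 1 × 333 = 333
  C-H: 6 × 406 = 2436
  C=C: 1 × 638 = 638
  F-F: 1 × 159 = 159
  Σ(broken) = 3566 kJ
Bonds formed (products):
  C-C: 2 × 333 = 666
  C-F: 2 × 492 = 984
  C-H: 6 × 406 = 2436
  Σ(formed) = 4086 kJ
ΔH = Σ(broken) − Σ(formed) = 3566 − 4086 = −520 kJ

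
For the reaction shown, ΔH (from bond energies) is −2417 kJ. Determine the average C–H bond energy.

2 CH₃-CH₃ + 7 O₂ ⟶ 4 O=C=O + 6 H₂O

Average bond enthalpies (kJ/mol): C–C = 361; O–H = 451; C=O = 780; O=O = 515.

Let D be the C–H bond energy.
Σ(broken) = 2×361 + 12×D + 7×515 = 4327 + 12D
Σ(formed) = 8×780 + 12×451 = 11652
ΔH = Σ(broken) − Σ(formed) = (4327 + 12D) − (11652) = −7325 + 12D
Setting this equal to −2417 kJ gives 12D = 4908, so D = 409 kJ/mol.

D(C–H) ≈ 409 kJ/mol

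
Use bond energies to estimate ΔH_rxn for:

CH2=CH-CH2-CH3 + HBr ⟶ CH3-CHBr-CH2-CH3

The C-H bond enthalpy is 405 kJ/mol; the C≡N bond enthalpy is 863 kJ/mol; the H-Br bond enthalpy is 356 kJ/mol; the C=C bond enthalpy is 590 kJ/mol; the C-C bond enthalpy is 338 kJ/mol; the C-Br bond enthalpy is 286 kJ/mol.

ΔH ≈ −83 kJ

Bonds broken (reactants):
  C-C: 2 × 338 = 676
  C-H: 8 × 405 = 3240
  C=C: 1 × 590 = 590
  H-Br: 1 × 356 = 356
  Σ(broken) = 4862 kJ
Bonds formed (products):
  C-Br: 1 × 286 = 286
  C-C: 3 × 338 = 1014
  C-H: 9 × 405 = 3645
  Σ(formed) = 4945 kJ
ΔH = Σ(broken) − Σ(formed) = 4862 − 4945 = −83 kJ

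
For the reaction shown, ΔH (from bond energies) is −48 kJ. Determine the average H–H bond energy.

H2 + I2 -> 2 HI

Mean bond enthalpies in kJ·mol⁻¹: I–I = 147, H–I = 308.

D(H–H) ≈ 421 kJ/mol

Let D be the H–H bond energy.
Σ(broken) = 1×D + 1×147 = 147 + D
Σ(formed) = 2×308 = 616
ΔH = Σ(broken) − Σ(formed) = (147 + D) − (616) = −469 + D
Setting this equal to −48 kJ gives D = 421 kJ/mol.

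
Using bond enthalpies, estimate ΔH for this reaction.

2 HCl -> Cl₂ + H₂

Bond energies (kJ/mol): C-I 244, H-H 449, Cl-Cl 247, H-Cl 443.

Bonds broken (reactants):
  H-Cl: 2 × 443 = 886
  Σ(broken) = 886 kJ
Bonds formed (products):
  Cl-Cl: 1 × 247 = 247
  H-H: 1 × 449 = 449
  Σ(formed) = 696 kJ
ΔH = Σ(broken) − Σ(formed) = 886 − 696 = +190 kJ

ΔH ≈ +190 kJ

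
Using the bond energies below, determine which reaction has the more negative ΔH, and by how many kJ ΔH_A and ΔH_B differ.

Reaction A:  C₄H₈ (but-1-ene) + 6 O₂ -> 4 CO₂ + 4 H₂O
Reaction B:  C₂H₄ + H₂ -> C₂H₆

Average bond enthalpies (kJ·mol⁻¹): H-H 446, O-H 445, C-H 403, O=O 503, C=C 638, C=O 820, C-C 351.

Reaction A:
  Bonds broken (reactants):
    C-C: 2 × 351 = 702
    C-H: 8 × 403 = 3224
    C=C: 1 × 638 = 638
    O=O: 6 × 503 = 3018
    Σ(broken) = 7582 kJ
  Bonds formed (products):
    C=O: 8 × 820 = 6560
    O-H: 8 × 445 = 3560
    Σ(formed) = 10120 kJ
  ΔH_A = 7582 − 10120 = −2538 kJ
Reaction B:
  Bonds broken (reactants):
    C-H: 4 × 403 = 1612
    C=C: 1 × 638 = 638
    H-H: 1 × 446 = 446
    Σ(broken) = 2696 kJ
  Bonds formed (products):
    C-C: 1 × 351 = 351
    C-H: 6 × 403 = 2418
    Σ(formed) = 2769 kJ
  ΔH_B = 2696 − 2769 = −73 kJ
ΔH_A − ΔH_B = −2465 kJ, so reaction A has the more negative ΔH; |ΔH_A − ΔH_B| = 2465 kJ.

Reaction A, by 2465 kJ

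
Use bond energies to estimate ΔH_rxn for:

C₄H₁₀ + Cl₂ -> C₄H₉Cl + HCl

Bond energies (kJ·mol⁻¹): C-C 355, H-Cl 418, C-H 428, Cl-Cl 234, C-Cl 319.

ΔH ≈ −75 kJ

Bonds broken (reactants):
  C-C: 3 × 355 = 1065
  C-H: 10 × 428 = 4280
  Cl-Cl: 1 × 234 = 234
  Σ(broken) = 5579 kJ
Bonds formed (products):
  C-C: 3 × 355 = 1065
  C-Cl: 1 × 319 = 319
  C-H: 9 × 428 = 3852
  H-Cl: 1 × 418 = 418
  Σ(formed) = 5654 kJ
ΔH = Σ(broken) − Σ(formed) = 5579 − 5654 = −75 kJ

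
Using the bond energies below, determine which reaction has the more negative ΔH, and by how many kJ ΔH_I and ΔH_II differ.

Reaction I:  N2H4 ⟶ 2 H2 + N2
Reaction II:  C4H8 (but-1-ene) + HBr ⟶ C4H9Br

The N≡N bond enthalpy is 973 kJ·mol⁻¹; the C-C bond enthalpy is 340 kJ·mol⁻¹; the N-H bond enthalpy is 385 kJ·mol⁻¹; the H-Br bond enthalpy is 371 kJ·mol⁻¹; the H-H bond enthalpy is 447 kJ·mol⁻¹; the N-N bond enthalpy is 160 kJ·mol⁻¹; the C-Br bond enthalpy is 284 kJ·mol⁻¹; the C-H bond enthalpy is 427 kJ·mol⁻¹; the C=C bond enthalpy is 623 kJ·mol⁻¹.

Reaction I, by 110 kJ

Reaction I:
  Bonds broken (reactants):
    N-H: 4 × 385 = 1540
    N-N: 1 × 160 = 160
    Σ(broken) = 1700 kJ
  Bonds formed (products):
    H-H: 2 × 447 = 894
    N≡N: 1 × 973 = 973
    Σ(formed) = 1867 kJ
  ΔH_I = 1700 − 1867 = −167 kJ
Reaction II:
  Bonds broken (reactants):
    C-C: 2 × 340 = 680
    C-H: 8 × 427 = 3416
    C=C: 1 × 623 = 623
    H-Br: 1 × 371 = 371
    Σ(broken) = 5090 kJ
  Bonds formed (products):
    C-Br: 1 × 284 = 284
    C-C: 3 × 340 = 1020
    C-H: 9 × 427 = 3843
    Σ(formed) = 5147 kJ
  ΔH_II = 5090 − 5147 = −57 kJ
ΔH_I − ΔH_II = −110 kJ, so reaction I has the more negative ΔH; |ΔH_I − ΔH_II| = 110 kJ.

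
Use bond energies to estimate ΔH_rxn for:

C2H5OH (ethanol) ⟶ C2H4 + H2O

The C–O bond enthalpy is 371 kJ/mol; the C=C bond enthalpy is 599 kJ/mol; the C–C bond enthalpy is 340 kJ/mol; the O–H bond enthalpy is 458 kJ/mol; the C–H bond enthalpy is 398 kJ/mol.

Bonds broken (reactants):
  C–C: 1 × 340 = 340
  C–H: 5 × 398 = 1990
  C–O: 1 × 371 = 371
  O–H: 1 × 458 = 458
  Σ(broken) = 3159 kJ
Bonds formed (products):
  C–H: 4 × 398 = 1592
  C=C: 1 × 599 = 599
  O–H: 2 × 458 = 916
  Σ(formed) = 3107 kJ
ΔH = Σ(broken) − Σ(formed) = 3159 − 3107 = +52 kJ

ΔH ≈ +52 kJ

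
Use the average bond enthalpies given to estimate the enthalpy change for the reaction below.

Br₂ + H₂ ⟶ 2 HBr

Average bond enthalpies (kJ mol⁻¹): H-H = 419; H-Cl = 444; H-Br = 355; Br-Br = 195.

ΔH ≈ −96 kJ

Bonds broken (reactants):
  Br-Br: 1 × 195 = 195
  H-H: 1 × 419 = 419
  Σ(broken) = 614 kJ
Bonds formed (products):
  H-Br: 2 × 355 = 710
  Σ(formed) = 710 kJ
ΔH = Σ(broken) − Σ(formed) = 614 − 710 = −96 kJ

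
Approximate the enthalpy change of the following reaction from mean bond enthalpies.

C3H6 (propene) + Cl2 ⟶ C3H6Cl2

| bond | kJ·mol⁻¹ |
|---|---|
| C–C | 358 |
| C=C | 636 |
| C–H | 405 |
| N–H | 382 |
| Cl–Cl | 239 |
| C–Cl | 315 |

Bonds broken (reactants):
  C–C: 1 × 358 = 358
  C–H: 6 × 405 = 2430
  C=C: 1 × 636 = 636
  Cl–Cl: 1 × 239 = 239
  Σ(broken) = 3663 kJ
Bonds formed (products):
  C–C: 2 × 358 = 716
  C–Cl: 2 × 315 = 630
  C–H: 6 × 405 = 2430
  Σ(formed) = 3776 kJ
ΔH = Σ(broken) − Σ(formed) = 3663 − 3776 = −113 kJ

ΔH ≈ −113 kJ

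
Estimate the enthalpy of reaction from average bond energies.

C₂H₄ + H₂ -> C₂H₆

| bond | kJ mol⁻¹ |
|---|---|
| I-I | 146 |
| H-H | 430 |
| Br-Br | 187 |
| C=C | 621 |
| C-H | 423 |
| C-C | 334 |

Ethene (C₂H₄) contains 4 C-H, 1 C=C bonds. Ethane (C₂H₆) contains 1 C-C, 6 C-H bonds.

Bonds broken (reactants):
  C-H: 4 × 423 = 1692
  C=C: 1 × 621 = 621
  H-H: 1 × 430 = 430
  Σ(broken) = 2743 kJ
Bonds formed (products):
  C-C: 1 × 334 = 334
  C-H: 6 × 423 = 2538
  Σ(formed) = 2872 kJ
ΔH = Σ(broken) − Σ(formed) = 2743 − 2872 = −129 kJ

ΔH ≈ −129 kJ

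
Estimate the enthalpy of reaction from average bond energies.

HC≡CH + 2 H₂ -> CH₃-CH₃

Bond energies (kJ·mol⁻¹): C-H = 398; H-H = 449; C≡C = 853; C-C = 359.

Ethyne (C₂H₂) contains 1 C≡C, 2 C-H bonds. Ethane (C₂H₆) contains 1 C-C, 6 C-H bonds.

Bonds broken (reactants):
  C≡C: 1 × 853 = 853
  C-H: 2 × 398 = 796
  H-H: 2 × 449 = 898
  Σ(broken) = 2547 kJ
Bonds formed (products):
  C-C: 1 × 359 = 359
  C-H: 6 × 398 = 2388
  Σ(formed) = 2747 kJ
ΔH = Σ(broken) − Σ(formed) = 2547 − 2747 = −200 kJ

ΔH ≈ −200 kJ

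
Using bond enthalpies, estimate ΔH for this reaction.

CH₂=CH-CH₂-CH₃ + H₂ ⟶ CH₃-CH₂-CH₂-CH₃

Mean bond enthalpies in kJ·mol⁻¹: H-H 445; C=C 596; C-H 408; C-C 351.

Bonds broken (reactants):
  C-C: 2 × 351 = 702
  C-H: 8 × 408 = 3264
  C=C: 1 × 596 = 596
  H-H: 1 × 445 = 445
  Σ(broken) = 5007 kJ
Bonds formed (products):
  C-C: 3 × 351 = 1053
  C-H: 10 × 408 = 4080
  Σ(formed) = 5133 kJ
ΔH = Σ(broken) − Σ(formed) = 5007 − 5133 = −126 kJ

ΔH ≈ −126 kJ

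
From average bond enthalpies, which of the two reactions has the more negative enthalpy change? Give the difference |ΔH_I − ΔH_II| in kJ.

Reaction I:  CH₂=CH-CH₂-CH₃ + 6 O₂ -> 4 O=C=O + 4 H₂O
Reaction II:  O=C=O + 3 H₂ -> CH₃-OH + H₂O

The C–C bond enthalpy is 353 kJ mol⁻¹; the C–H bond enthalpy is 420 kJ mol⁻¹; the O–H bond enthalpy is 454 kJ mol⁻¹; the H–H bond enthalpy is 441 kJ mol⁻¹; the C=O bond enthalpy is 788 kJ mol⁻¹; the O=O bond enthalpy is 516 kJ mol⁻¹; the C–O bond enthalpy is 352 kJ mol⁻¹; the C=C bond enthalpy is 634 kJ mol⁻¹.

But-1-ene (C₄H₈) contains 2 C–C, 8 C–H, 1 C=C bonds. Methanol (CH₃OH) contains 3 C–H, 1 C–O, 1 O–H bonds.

Reaction I, by 2065 kJ

Reaction I:
  Bonds broken (reactants):
    C–C: 2 × 353 = 706
    C–H: 8 × 420 = 3360
    C=C: 1 × 634 = 634
    O=O: 6 × 516 = 3096
    Σ(broken) = 7796 kJ
  Bonds formed (products):
    C=O: 8 × 788 = 6304
    O–H: 8 × 454 = 3632
    Σ(formed) = 9936 kJ
  ΔH_I = 7796 − 9936 = −2140 kJ
Reaction II:
  Bonds broken (reactants):
    C=O: 2 × 788 = 1576
    H–H: 3 × 441 = 1323
    Σ(broken) = 2899 kJ
  Bonds formed (products):
    C–H: 3 × 420 = 1260
    C–O: 1 × 352 = 352
    O–H: 3 × 454 = 1362
    Σ(formed) = 2974 kJ
  ΔH_II = 2899 − 2974 = −75 kJ
ΔH_I − ΔH_II = −2065 kJ, so reaction I has the more negative ΔH; |ΔH_I − ΔH_II| = 2065 kJ.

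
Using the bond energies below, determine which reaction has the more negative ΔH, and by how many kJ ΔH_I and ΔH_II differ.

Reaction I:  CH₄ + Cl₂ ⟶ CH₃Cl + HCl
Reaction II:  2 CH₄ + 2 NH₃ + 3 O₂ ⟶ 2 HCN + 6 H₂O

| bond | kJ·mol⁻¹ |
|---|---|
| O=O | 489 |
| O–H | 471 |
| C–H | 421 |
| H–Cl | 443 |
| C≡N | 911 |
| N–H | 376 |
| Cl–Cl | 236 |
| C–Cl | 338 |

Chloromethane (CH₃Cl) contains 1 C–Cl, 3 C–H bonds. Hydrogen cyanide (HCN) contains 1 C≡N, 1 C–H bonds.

Reaction I:
  Bonds broken (reactants):
    C–H: 4 × 421 = 1684
    Cl–Cl: 1 × 236 = 236
    Σ(broken) = 1920 kJ
  Bonds formed (products):
    C–Cl: 1 × 338 = 338
    C–H: 3 × 421 = 1263
    H–Cl: 1 × 443 = 443
    Σ(formed) = 2044 kJ
  ΔH_I = 1920 − 2044 = −124 kJ
Reaction II:
  Bonds broken (reactants):
    C–H: 8 × 421 = 3368
    N–H: 6 × 376 = 2256
    O=O: 3 × 489 = 1467
    Σ(broken) = 7091 kJ
  Bonds formed (products):
    C≡N: 2 × 911 = 1822
    C–H: 2 × 421 = 842
    O–H: 12 × 471 = 5652
    Σ(formed) = 8316 kJ
  ΔH_II = 7091 − 8316 = −1225 kJ
ΔH_I − ΔH_II = +1101 kJ, so reaction II has the more negative ΔH; |ΔH_I − ΔH_II| = 1101 kJ.

Reaction II, by 1101 kJ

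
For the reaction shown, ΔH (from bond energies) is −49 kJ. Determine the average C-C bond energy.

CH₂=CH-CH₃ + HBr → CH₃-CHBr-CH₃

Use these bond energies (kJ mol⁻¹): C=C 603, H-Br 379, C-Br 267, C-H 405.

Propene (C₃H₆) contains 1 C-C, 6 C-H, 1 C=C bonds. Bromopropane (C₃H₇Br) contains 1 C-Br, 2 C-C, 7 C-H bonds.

D(C-C) ≈ 359 kJ/mol

Let D be the C-C bond energy.
Σ(broken) = 1×D + 6×405 + 1×603 + 1×379 = 3412 + D
Σ(formed) = 1×267 + 2×D + 7×405 = 3102 + 2D
ΔH = Σ(broken) − Σ(formed) = (3412 + D) − (3102 + 2D) = +310 − D
Setting this equal to −49 kJ gives D = 359 kJ/mol.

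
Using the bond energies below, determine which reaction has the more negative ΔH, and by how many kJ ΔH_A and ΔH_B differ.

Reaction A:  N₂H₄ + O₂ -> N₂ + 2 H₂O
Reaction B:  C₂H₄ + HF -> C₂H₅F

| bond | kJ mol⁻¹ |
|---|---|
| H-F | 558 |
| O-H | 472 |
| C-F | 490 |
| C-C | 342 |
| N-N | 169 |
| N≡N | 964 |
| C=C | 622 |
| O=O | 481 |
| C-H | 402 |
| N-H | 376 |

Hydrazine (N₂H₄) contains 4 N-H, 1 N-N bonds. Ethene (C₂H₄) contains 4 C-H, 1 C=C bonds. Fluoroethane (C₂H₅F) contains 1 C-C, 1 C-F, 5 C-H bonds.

Reaction A, by 644 kJ

Reaction A:
  Bonds broken (reactants):
    N-H: 4 × 376 = 1504
    N-N: 1 × 169 = 169
    O=O: 1 × 481 = 481
    Σ(broken) = 2154 kJ
  Bonds formed (products):
    N≡N: 1 × 964 = 964
    O-H: 4 × 472 = 1888
    Σ(formed) = 2852 kJ
  ΔH_A = 2154 − 2852 = −698 kJ
Reaction B:
  Bonds broken (reactants):
    C-H: 4 × 402 = 1608
    C=C: 1 × 622 = 622
    H-F: 1 × 558 = 558
    Σ(broken) = 2788 kJ
  Bonds formed (products):
    C-C: 1 × 342 = 342
    C-F: 1 × 490 = 490
    C-H: 5 × 402 = 2010
    Σ(formed) = 2842 kJ
  ΔH_B = 2788 − 2842 = −54 kJ
ΔH_A − ΔH_B = −644 kJ, so reaction A has the more negative ΔH; |ΔH_A − ΔH_B| = 644 kJ.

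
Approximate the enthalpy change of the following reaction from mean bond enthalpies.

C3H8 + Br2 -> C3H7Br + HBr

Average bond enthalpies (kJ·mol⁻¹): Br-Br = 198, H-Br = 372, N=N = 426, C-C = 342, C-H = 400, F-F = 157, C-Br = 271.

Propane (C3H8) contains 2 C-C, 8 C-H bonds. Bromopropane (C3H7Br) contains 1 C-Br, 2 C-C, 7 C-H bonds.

ΔH ≈ −45 kJ

Bonds broken (reactants):
  Br-Br: 1 × 198 = 198
  C-C: 2 × 342 = 684
  C-H: 8 × 400 = 3200
  Σ(broken) = 4082 kJ
Bonds formed (products):
  C-Br: 1 × 271 = 271
  C-C: 2 × 342 = 684
  C-H: 7 × 400 = 2800
  H-Br: 1 × 372 = 372
  Σ(formed) = 4127 kJ
ΔH = Σ(broken) − Σ(formed) = 4082 − 4127 = −45 kJ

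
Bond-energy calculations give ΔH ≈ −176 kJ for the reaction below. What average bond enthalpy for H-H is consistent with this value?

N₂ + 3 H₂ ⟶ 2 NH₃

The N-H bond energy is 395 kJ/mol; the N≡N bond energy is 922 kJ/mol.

Let D be the H-H bond energy.
Σ(broken) = 3×D + 1×922 = 922 + 3D
Σ(formed) = 6×395 = 2370
ΔH = Σ(broken) − Σ(formed) = (922 + 3D) − (2370) = −1448 + 3D
Setting this equal to −176 kJ gives 3D = 1272, so D = 424 kJ/mol.

D(H-H) ≈ 424 kJ/mol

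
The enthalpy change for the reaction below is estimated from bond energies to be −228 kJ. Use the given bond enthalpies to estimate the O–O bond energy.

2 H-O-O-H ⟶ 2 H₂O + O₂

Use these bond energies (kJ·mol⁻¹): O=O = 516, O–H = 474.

Let D be the O–O bond energy.
Σ(broken) = 4×474 + 2×D = 1896 + 2D
Σ(formed) = 4×474 + 1×516 = 2412
ΔH = Σ(broken) − Σ(formed) = (1896 + 2D) − (2412) = −516 + 2D
Setting this equal to −228 kJ gives 2D = 288, so D = 144 kJ/mol.

D(O–O) ≈ 144 kJ/mol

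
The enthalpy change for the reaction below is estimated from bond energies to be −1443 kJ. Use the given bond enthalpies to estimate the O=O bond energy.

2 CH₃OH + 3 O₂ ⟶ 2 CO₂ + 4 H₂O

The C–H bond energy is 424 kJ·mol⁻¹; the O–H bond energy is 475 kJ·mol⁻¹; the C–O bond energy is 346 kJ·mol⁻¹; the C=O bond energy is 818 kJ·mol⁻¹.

D(O=O) ≈ 481 kJ/mol

Let D be the O=O bond energy.
Σ(broken) = 6×424 + 2×346 + 2×475 + 3×D = 4186 + 3D
Σ(formed) = 4×818 + 8×475 = 7072
ΔH = Σ(broken) − Σ(formed) = (4186 + 3D) − (7072) = −2886 + 3D
Setting this equal to −1443 kJ gives 3D = 1443, so D = 481 kJ/mol.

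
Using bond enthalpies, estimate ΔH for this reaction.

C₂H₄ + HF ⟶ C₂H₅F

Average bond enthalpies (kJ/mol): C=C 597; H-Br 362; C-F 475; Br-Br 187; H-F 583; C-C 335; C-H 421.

Bonds broken (reactants):
  C-H: 4 × 421 = 1684
  C=C: 1 × 597 = 597
  H-F: 1 × 583 = 583
  Σ(broken) = 2864 kJ
Bonds formed (products):
  C-C: 1 × 335 = 335
  C-F: 1 × 475 = 475
  C-H: 5 × 421 = 2105
  Σ(formed) = 2915 kJ
ΔH = Σ(broken) − Σ(formed) = 2864 − 2915 = −51 kJ

ΔH ≈ −51 kJ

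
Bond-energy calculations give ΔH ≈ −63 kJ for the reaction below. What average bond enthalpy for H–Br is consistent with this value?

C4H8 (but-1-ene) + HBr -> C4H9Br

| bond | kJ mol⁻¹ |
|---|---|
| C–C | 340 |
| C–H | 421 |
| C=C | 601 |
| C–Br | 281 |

Let D be the H–Br bond energy.
Σ(broken) = 2×340 + 8×421 + 1×601 + 1×D = 4649 + D
Σ(formed) = 1×281 + 3×340 + 9×421 = 5090
ΔH = Σ(broken) − Σ(formed) = (4649 + D) − (5090) = −441 + D
Setting this equal to −63 kJ gives D = 378 kJ/mol.

D(H–Br) ≈ 378 kJ/mol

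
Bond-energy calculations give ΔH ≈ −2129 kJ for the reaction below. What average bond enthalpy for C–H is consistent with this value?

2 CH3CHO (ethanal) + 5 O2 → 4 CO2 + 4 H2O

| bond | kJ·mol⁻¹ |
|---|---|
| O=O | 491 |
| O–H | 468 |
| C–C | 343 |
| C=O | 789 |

Let D be the C–H bond energy.
Σ(broken) = 2×343 + 8×D + 2×789 + 5×491 = 4719 + 8D
Σ(formed) = 8×789 + 8×468 = 10056
ΔH = Σ(broken) − Σ(formed) = (4719 + 8D) − (10056) = −5337 + 8D
Setting this equal to −2129 kJ gives 8D = 3208, so D = 401 kJ/mol.

D(C–H) ≈ 401 kJ/mol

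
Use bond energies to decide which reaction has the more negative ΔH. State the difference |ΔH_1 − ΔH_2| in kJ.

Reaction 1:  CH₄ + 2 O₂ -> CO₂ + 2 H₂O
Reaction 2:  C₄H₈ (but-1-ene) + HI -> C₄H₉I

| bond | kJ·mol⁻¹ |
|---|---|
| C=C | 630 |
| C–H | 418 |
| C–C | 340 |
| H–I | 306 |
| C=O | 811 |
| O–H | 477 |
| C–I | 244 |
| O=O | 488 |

Reaction 1:
  Bonds broken (reactants):
    C–H: 4 × 418 = 1672
    O=O: 2 × 488 = 976
    Σ(broken) = 2648 kJ
  Bonds formed (products):
    C=O: 2 × 811 = 1622
    O–H: 4 × 477 = 1908
    Σ(formed) = 3530 kJ
  ΔH_1 = 2648 − 3530 = −882 kJ
Reaction 2:
  Bonds broken (reactants):
    C–C: 2 × 340 = 680
    C–H: 8 × 418 = 3344
    C=C: 1 × 630 = 630
    H–I: 1 × 306 = 306
    Σ(broken) = 4960 kJ
  Bonds formed (products):
    C–C: 3 × 340 = 1020
    C–H: 9 × 418 = 3762
    C–I: 1 × 244 = 244
    Σ(formed) = 5026 kJ
  ΔH_2 = 4960 − 5026 = −66 kJ
ΔH_1 − ΔH_2 = −816 kJ, so reaction 1 has the more negative ΔH; |ΔH_1 − ΔH_2| = 816 kJ.

Reaction 1, by 816 kJ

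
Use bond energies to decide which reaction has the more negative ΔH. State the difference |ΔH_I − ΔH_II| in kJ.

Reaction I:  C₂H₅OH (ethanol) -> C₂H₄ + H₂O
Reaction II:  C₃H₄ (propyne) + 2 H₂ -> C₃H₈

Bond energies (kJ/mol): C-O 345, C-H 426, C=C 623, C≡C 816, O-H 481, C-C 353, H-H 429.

Reaction I:
  Bonds broken (reactants):
    C-C: 1 × 353 = 353
    C-H: 5 × 426 = 2130
    C-O: 1 × 345 = 345
    O-H: 1 × 481 = 481
    Σ(broken) = 3309 kJ
  Bonds formed (products):
    C-H: 4 × 426 = 1704
    C=C: 1 × 623 = 623
    O-H: 2 × 481 = 962
    Σ(formed) = 3289 kJ
  ΔH_I = 3309 − 3289 = +20 kJ
Reaction II:
  Bonds broken (reactants):
    C≡C: 1 × 816 = 816
    C-C: 1 × 353 = 353
    C-H: 4 × 426 = 1704
    H-H: 2 × 429 = 858
    Σ(broken) = 3731 kJ
  Bonds formed (products):
    C-C: 2 × 353 = 706
    C-H: 8 × 426 = 3408
    Σ(formed) = 4114 kJ
  ΔH_II = 3731 − 4114 = −383 kJ
ΔH_I − ΔH_II = +403 kJ, so reaction II has the more negative ΔH; |ΔH_I − ΔH_II| = 403 kJ.

Reaction II, by 403 kJ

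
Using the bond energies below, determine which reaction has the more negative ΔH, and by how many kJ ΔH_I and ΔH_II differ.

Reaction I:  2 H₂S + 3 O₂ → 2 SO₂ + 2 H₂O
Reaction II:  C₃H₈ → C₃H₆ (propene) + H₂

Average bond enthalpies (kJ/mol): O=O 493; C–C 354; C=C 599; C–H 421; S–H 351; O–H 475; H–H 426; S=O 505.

Reaction I:
  Bonds broken (reactants):
    O=O: 3 × 493 = 1479
    S–H: 4 × 351 = 1404
    Σ(broken) = 2883 kJ
  Bonds formed (products):
    O–H: 4 × 475 = 1900
    S=O: 4 × 505 = 2020
    Σ(formed) = 3920 kJ
  ΔH_I = 2883 − 3920 = −1037 kJ
Reaction II:
  Bonds broken (reactants):
    C–C: 2 × 354 = 708
    C–H: 8 × 421 = 3368
    Σ(broken) = 4076 kJ
  Bonds formed (products):
    C–C: 1 × 354 = 354
    C–H: 6 × 421 = 2526
    C=C: 1 × 599 = 599
    H–H: 1 × 426 = 426
    Σ(formed) = 3905 kJ
  ΔH_II = 4076 − 3905 = +171 kJ
ΔH_I − ΔH_II = −1208 kJ, so reaction I has the more negative ΔH; |ΔH_I − ΔH_II| = 1208 kJ.

Reaction I, by 1208 kJ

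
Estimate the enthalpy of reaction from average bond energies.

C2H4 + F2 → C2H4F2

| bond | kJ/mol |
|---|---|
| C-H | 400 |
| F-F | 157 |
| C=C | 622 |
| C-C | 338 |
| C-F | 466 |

Bonds broken (reactants):
  C-H: 4 × 400 = 1600
  C=C: 1 × 622 = 622
  F-F: 1 × 157 = 157
  Σ(broken) = 2379 kJ
Bonds formed (products):
  C-C: 1 × 338 = 338
  C-F: 2 × 466 = 932
  C-H: 4 × 400 = 1600
  Σ(formed) = 2870 kJ
ΔH = Σ(broken) − Σ(formed) = 2379 − 2870 = −491 kJ

ΔH ≈ −491 kJ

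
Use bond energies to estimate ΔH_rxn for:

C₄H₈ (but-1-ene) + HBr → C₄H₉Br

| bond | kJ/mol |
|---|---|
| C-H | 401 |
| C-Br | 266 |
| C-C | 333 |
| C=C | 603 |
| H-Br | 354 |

ΔH ≈ −43 kJ

Bonds broken (reactants):
  C-C: 2 × 333 = 666
  C-H: 8 × 401 = 3208
  C=C: 1 × 603 = 603
  H-Br: 1 × 354 = 354
  Σ(broken) = 4831 kJ
Bonds formed (products):
  C-Br: 1 × 266 = 266
  C-C: 3 × 333 = 999
  C-H: 9 × 401 = 3609
  Σ(formed) = 4874 kJ
ΔH = Σ(broken) − Σ(formed) = 4831 − 4874 = −43 kJ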